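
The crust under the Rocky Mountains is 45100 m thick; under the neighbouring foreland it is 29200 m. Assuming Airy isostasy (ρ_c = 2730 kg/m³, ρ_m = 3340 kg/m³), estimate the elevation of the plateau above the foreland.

2900 m

Excess crust Δ = 45100 m − 29200 m = 15900 m, split between elevation h and root r with h + r = Δ.
Airy balance ρ_c h = (ρ_m − ρ_c) r gives r = h ρ_c/(ρ_m − ρ_c), so h (1 + ρ_c/(ρ_m − ρ_c)) = Δ, i.e. h = Δ (ρ_m − ρ_c)/ρ_m.
h = 15900 m × 610/3340 = 2900 m.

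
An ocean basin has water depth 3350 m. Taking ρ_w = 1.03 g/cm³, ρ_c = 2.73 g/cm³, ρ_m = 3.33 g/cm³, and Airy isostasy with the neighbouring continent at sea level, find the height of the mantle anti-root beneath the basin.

9490 m

In Airy isostatic equilibrium: replacing crust with seawater at the top is compensated by replacing crust with mantle at the base: d (ρ_c − ρ_w) = a (ρ_m − ρ_c).
a = d (ρ_c − ρ_w)/(ρ_m − ρ_c) = 3350 m × 1.7/0.6 = 9490 m.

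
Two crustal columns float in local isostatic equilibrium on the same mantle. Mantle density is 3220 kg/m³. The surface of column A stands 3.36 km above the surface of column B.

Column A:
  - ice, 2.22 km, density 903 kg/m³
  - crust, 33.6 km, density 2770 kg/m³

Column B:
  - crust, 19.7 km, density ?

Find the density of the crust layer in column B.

Take the compensation level at the base of the deeper column (depth z_c below the surface of column A) and equate Σ ρ_i t_i down to z_c; mantle fills any gap and the z_c terms cancel.
Column A: 2.22×903 + 33.6×2770 + (z_c − 35.82)×3220
Column B: 3.36×0 + 19.7×ρ + (z_c − 3.36 − 19.7)×3220
The z_c×3220 term appears on both sides and cancels. Collect the known terms of each column as K = Σ(ρt)_known − 3220 × (depth of known layers): K_A = 95076.66 − 3220×35.82 = −20263.74; K_B = 0 − 3220×(3.36 + 19.7) = −74253.2.
Balance: K_A = K_B + 19.7×ρ, so ρ = (K_A − K_B)/19.7 = 53989.5/19.7 = 2740 kg/m³.

2740 kg/m³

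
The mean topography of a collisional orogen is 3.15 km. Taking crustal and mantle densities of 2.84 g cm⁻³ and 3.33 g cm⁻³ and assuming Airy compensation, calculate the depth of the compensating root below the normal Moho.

Equating mass per unit area of the two columns: the weight of the topography is balanced by the buoyancy of the root, ρ_c h = (ρ_m − ρ_c) r.
r = h · ρ_c / (ρ_m − ρ_c) = 3.15 km × 2.84 / (3.33 − 2.84) = 18.3 km.

18.3 km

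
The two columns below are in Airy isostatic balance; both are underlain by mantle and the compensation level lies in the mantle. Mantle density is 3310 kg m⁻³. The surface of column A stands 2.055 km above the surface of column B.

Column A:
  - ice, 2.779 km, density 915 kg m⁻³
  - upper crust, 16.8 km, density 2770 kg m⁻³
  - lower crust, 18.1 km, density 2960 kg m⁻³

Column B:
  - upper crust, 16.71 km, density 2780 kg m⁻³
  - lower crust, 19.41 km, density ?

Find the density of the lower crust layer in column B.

2980 kg m⁻³

Take the compensation level at the base of the deeper column (depth z_c below the surface of column A) and equate Σ ρ_i t_i down to z_c; mantle fills any gap and the z_c terms cancel.
Column A: 2.779×915 + 16.8×2770 + 18.1×2960 + (z_c − 37.679)×3310
Column B: 2.055×0 + 16.71×2780 + 19.41×ρ + (z_c − 2.055 − 36.12)×3310
The z_c×3310 term appears on both sides and cancels. Collect the known terms of each column as K = Σ(ρt)_known − 3310 × (depth of known layers): K_A = 102654.785 − 3310×37.679 = −22062.705; K_B = 46453.8 − 3310×(2.055 + 36.12) = −79905.45.
Balance: K_A = K_B + 19.41×ρ, so ρ = (K_A − K_B)/19.41 = 57842.7/19.41 = 2980 kg m⁻³.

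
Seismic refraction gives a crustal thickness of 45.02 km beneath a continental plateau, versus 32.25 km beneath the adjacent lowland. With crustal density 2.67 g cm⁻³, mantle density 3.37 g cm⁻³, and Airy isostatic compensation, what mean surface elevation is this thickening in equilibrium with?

Excess crust Δ = 45.02 km − 32.25 km = 12.77 km, split between elevation h and root r with h + r = Δ.
Airy balance ρ_c h = (ρ_m − ρ_c) r gives r = h ρ_c/(ρ_m − ρ_c), so h (1 + ρ_c/(ρ_m − ρ_c)) = Δ, i.e. h = Δ (ρ_m − ρ_c)/ρ_m.
h = 12.77 km × 0.7/3.37 = 2.65 km.

2.65 km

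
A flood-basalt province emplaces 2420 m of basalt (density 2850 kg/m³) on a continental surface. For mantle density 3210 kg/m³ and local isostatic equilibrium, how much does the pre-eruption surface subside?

Subaerial loading: s = t ρ_load / ρ_m.
s = 2420 m × 2850/3210 = 2150 m.

2150 m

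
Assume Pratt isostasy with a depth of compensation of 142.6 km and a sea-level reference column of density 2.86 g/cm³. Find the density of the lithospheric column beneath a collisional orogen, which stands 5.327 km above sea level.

Pratt balance: ρ_ref D = ρ (D + h).
ρ = ρ_ref D/(D + h) = 2.86 × 142.6 km/(142.6 km + 5.327 km) = 2.76 g/cm³.

2.76 g/cm³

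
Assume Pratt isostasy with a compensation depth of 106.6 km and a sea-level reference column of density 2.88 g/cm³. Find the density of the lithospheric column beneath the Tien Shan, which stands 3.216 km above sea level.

Pratt balance: ρ_ref D = ρ (D + h).
ρ = ρ_ref D/(D + h) = 2.88 × 106.6 km/(106.6 km + 3.216 km) = 2.8 g/cm³.

2.8 g/cm³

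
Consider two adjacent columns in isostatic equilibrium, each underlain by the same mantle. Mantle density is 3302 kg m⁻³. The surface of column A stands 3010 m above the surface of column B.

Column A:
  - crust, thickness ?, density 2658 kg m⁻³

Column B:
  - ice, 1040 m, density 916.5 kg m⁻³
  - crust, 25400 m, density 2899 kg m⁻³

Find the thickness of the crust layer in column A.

Take the compensation level at the base of the deeper column (depth z_c below the surface of column A) and equate Σ ρ_i t_i down to z_c; mantle fills any gap and the z_c terms cancel.
Column A: x×2658 + (z_c − 0 − x)×3302
Column B: 3010×0 + 1040×916.5 + 25400×2899 + (z_c − 3010 − 26440)×3302
The z_c×3302 term appears on both sides and cancels. Collect the known terms of each column as K = Σ(ρt)_known − 3302 × (depth of known layers): K_A = 0 − 3302×0 = 0; K_B = 74587760 − 3302×(3010 + 26440) = −22656140.
Balance: K_A − x×(3302 − 2658) = K_B, so x = (K_A − K_B)/(3302 − 2658) = 22656100/644 = 35200 m.

35200 m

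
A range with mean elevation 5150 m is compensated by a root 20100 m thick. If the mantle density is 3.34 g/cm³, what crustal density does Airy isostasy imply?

2.66 g/cm³

ρ_c h = (ρ_m − ρ_c) r → ρ_c (h + r) = ρ_m r → ρ_c = ρ_m r / (h + r).
ρ_c = 3.34 × 20100 m / (5150 m + 20100 m) = 2.66 g/cm³.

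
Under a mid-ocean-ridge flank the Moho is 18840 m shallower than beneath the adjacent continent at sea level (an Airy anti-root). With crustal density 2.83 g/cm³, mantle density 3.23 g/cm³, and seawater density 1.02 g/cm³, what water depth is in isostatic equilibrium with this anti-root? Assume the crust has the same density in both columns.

Replacing a thickness d of crust by seawater at the top must be balanced by replacing crust with mantle at the base: d (ρ_c − ρ_w) = a (ρ_m − ρ_c).
d = a (ρ_m − ρ_c)/(ρ_c − ρ_w) = 18840 m × 0.4/1.81 = 4160 m.

4160 m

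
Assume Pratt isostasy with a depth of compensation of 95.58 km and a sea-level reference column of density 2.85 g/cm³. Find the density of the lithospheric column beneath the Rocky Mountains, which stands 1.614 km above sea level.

Pratt balance: ρ_ref D = ρ (D + h).
ρ = ρ_ref D/(D + h) = 2.85 × 95.58 km/(95.58 km + 1.614 km) = 2.8 g/cm³.

2.8 g/cm³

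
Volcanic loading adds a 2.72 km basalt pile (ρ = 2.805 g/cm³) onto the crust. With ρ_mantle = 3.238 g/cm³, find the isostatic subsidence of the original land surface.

Subaerial loading: s = t ρ_load / ρ_m.
s = 2.72 km × 2.805/3.238 = 2.36 km.

2.36 km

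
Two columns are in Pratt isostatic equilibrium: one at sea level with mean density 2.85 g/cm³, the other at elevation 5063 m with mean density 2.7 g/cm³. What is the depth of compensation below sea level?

91100 m

ρ_ref D = ρ (D + h) → D (ρ_ref − ρ) = ρ h.
D = ρ h/(ρ_ref − ρ) = 2.7 × 5063 m/(2.85 − 2.7) = 91100 m.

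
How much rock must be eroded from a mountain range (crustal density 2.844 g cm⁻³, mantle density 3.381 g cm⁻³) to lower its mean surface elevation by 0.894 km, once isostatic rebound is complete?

Net drop Δ = e − u = e − e ρ_c/ρ_m = e (ρ_m − ρ_c)/ρ_m.
e = Δ ρ_m/(ρ_m − ρ_c) = 0.894 km × 3.381/0.537 = 5.63 km.

5.63 km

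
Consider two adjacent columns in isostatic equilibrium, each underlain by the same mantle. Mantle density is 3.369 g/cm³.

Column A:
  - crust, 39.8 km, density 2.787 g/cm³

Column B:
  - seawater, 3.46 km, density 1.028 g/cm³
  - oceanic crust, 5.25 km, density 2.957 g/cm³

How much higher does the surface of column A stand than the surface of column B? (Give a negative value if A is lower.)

For any compensation level in the mantle, the mantle terms cancel and isostasy reduces to e = (Σt_A − Σt_B) − (Σ(ρt)_A − Σ(ρt)_B) / ρ_m.
Σt_A = 39.8 km; Σt_B = 8.71 km; Σ(ρt)_A = 110.9226; Σ(ρt)_B = 19.08113 (in km·g/cm³).
e = (39.8 − 8.71) − (110.9226 − 19.08113) / 3.369 = 3.83 km.

3.83 km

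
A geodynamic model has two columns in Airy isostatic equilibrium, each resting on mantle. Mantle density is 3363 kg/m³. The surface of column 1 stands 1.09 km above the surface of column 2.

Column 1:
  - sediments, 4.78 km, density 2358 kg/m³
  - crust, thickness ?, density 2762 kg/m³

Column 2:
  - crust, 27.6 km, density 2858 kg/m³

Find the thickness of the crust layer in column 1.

21.3 km

Take the compensation level at the base of the deeper column (depth z_c below the surface of column 1) and equate Σ ρ_i t_i down to z_c; mantle fills any gap and the z_c terms cancel.
Column 1: 4.78×2358 + x×2762 + (z_c − 4.78 − x)×3363
Column 2: 1.09×0 + 27.6×2858 + (z_c − 1.09 − 27.6)×3363
The z_c×3363 term appears on both sides and cancels. Collect the known terms of each column as K = Σ(ρt)_known − 3363 × (depth of known layers): K_1 = 11271.24 − 3363×4.78 = −4803.9; K_2 = 78880.8 − 3363×(1.09 + 27.6) = −17603.67.
Balance: K_1 − x×(3363 − 2762) = K_2, so x = (K_1 − K_2)/(3363 − 2762) = 12799.8/601 = 21.3 km.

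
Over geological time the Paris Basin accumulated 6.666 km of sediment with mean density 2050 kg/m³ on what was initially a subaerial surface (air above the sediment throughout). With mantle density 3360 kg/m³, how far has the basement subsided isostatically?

4.07 km

Subaerial load: s = t ρ_sed / ρ_m = 6.666 km × 2050/3360 = 4.07 km.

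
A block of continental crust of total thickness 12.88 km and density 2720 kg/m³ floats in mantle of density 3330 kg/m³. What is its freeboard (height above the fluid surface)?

2.36 km

Floating equilibrium: submerged depth d = t ρ_obj/ρ_fluid = 12.88 km × 2720/3330 = 10.52 km.
Freeboard = t − d = 12.88 km − 10.52 km = 2.36 km.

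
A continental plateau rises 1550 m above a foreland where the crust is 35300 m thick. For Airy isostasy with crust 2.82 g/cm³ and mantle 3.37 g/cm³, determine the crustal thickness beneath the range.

Root depth r = h ρ_c / (ρ_m − ρ_c) = 1550 m × 2.82 / 0.55 = 7947 m.
Total thickness = T + h + r = 35300 m + 1550 m + 7947 m = 44800 m.

44800 m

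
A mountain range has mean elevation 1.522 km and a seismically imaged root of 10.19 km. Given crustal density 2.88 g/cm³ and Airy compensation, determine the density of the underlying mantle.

3.31 g/cm³

Airy balance: ρ_c h = (ρ_m − ρ_c) r → ρ_m = ρ_c (1 + h/r).
ρ_m = 2.88 × (1 + 1.522 km/10.19 km) = 3.31 g/cm³.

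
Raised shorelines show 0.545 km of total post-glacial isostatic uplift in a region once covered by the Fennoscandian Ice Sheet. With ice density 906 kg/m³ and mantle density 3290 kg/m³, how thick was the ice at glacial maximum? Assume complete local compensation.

u = t ρ_ice/ρ_m → t = u ρ_m/ρ_ice = 0.545 km × 3290/906 = 1.98 km.

1.98 km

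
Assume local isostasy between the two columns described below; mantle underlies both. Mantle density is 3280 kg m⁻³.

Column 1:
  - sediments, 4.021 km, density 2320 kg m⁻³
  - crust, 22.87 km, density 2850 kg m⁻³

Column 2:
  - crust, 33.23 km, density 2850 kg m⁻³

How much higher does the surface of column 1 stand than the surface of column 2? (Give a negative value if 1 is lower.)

−0.181 km

For any compensation level in the mantle, the mantle terms cancel and isostasy reduces to e = (Σt_1 − Σt_2) − (Σ(ρt)_1 − Σ(ρt)_2) / ρ_m.
Σt_1 = 26.891 km; Σt_2 = 33.23 km; Σ(ρt)_1 = 74508.22; Σ(ρt)_2 = 94705.5 (in km·kg m⁻³).
e = (26.891 − 33.23) − (74508.22 − 94705.5) / 3280 = −0.181 km.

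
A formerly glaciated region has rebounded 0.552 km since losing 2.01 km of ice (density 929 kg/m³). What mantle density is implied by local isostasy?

3380 kg/m³

ρ_m = ρ_ice t / u = 929 × 2.01 km/0.552 km = 3380 kg/m³.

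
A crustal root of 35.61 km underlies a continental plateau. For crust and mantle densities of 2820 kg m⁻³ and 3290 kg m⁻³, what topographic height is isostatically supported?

5.93 km

For local isostatic compensation: ρ_c h = (ρ_m − ρ_c) r.
h = r (ρ_m − ρ_c) / ρ_c = 35.61 km × (3290 − 2820) / 2820 = 5.93 km.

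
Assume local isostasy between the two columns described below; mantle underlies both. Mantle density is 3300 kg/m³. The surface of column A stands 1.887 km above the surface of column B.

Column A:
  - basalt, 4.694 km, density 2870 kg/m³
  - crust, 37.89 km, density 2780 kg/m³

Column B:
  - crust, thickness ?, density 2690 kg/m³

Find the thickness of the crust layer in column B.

Take the compensation level at the base of the deeper column (depth z_c below the surface of column A) and equate Σ ρ_i t_i down to z_c; mantle fills any gap and the z_c terms cancel.
Column A: 4.694×2870 + 37.89×2780 + (z_c − 42.584)×3300
Column B: 1.887×0 + x×2690 + (z_c − 1.887 − 0 − x)×3300
The z_c×3300 term appears on both sides and cancels. Collect the known terms of each column as K = Σ(ρt)_known − 3300 × (depth of known layers): K_A = 118805.98 − 3300×42.584 = −21721.22; K_B = 0 − 3300×(1.887 + 0) = −6227.1.
Balance: K_A = K_B − x×(3300 − 2690), so x = (K_B − K_A)/(3300 − 2690) = 15494.1/610 = 25.4 km.

25.4 km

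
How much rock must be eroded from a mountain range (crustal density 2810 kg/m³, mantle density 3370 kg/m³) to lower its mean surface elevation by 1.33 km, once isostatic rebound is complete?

8 km

Net drop Δ = e − u = e − e ρ_c/ρ_m = e (ρ_m − ρ_c)/ρ_m.
e = Δ ρ_m/(ρ_m − ρ_c) = 1.33 km × 3370/560 = 8 km.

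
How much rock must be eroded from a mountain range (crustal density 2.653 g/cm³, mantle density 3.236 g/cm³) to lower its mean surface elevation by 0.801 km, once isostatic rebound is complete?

4.45 km

Net drop Δ = e − u = e − e ρ_c/ρ_m = e (ρ_m − ρ_c)/ρ_m.
e = Δ ρ_m/(ρ_m − ρ_c) = 0.801 km × 3.236/0.583 = 4.45 km.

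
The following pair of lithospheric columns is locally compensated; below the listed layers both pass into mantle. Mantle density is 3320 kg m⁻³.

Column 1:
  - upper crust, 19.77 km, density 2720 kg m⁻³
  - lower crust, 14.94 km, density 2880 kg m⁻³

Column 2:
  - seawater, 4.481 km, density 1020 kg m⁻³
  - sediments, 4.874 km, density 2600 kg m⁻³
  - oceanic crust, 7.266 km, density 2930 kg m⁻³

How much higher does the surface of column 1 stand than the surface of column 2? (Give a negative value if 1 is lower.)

For any compensation level in the mantle, the mantle terms cancel and isostasy reduces to e = (Σt_1 − Σt_2) − (Σ(ρt)_1 − Σ(ρt)_2) / ρ_m.
Σt_1 = 34.71 km; Σt_2 = 16.621 km; Σ(ρt)_1 = 96801.6; Σ(ρt)_2 = 38532.4 (in km·kg m⁻³).
e = (34.71 − 16.621) − (96801.6 − 38532.4) / 3320 = 0.538 km.

0.538 km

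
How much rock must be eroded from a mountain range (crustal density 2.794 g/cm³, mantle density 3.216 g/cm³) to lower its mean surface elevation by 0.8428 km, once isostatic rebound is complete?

6.42 km

Net drop Δ = e − u = e − e ρ_c/ρ_m = e (ρ_m − ρ_c)/ρ_m.
e = Δ ρ_m/(ρ_m − ρ_c) = 0.8428 km × 3.216/0.422 = 6.42 km.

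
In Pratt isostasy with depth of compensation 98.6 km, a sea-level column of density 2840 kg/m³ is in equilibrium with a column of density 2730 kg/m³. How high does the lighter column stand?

ρ_ref D = ρ (D + h) → h = D (ρ_ref − ρ)/ρ.
h = 98.6 km × (2840 − 2730)/2730 = 3.97 km.

3.97 km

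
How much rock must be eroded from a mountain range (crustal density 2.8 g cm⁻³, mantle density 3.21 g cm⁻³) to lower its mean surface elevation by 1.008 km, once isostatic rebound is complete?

7.89 km

Net drop Δ = e − u = e − e ρ_c/ρ_m = e (ρ_m − ρ_c)/ρ_m.
e = Δ ρ_m/(ρ_m − ρ_c) = 1.008 km × 3.21/0.41 = 7.89 km.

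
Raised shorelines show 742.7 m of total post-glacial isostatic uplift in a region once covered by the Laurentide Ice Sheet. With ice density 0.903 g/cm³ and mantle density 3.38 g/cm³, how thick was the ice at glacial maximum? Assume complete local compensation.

u = t ρ_ice/ρ_m → t = u ρ_m/ρ_ice = 742.7 m × 3.38/0.903 = 2780 m.

2780 m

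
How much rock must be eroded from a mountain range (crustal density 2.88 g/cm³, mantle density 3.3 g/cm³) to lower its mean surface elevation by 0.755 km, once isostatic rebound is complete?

Net drop Δ = e − u = e − e ρ_c/ρ_m = e (ρ_m − ρ_c)/ρ_m.
e = Δ ρ_m/(ρ_m − ρ_c) = 0.755 km × 3.3/0.42 = 5.93 km.

5.93 km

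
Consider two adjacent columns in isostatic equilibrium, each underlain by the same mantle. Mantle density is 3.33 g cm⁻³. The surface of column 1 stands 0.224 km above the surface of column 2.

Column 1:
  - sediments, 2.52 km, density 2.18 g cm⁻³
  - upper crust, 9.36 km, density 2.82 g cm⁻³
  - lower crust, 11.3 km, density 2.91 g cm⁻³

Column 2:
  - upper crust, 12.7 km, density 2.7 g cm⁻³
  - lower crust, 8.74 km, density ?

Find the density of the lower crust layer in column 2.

2.91 g cm⁻³

Take the compensation level at the base of the deeper column (depth z_c below the surface of column 1) and equate Σ ρ_i t_i down to z_c; mantle fills any gap and the z_c terms cancel.
Column 1: 2.52×2.18 + 9.36×2.82 + 11.3×2.91 + (z_c − 23.18)×3.33
Column 2: 0.224×0 + 12.7×2.7 + 8.74×ρ + (z_c − 0.224 − 21.44)×3.33
The z_c×3.33 term appears on both sides and cancels. Collect the known terms of each column as K = Σ(ρt)_known − 3.33 × (depth of known layers): K_1 = 64.7718 − 3.33×23.18 = −12.4176; K_2 = 34.29 − 3.33×(0.224 + 21.44) = −37.85112.
Balance: K_1 = K_2 + 8.74×ρ, so ρ = (K_1 − K_2)/8.74 = 25.4335/8.74 = 2.91 g cm⁻³.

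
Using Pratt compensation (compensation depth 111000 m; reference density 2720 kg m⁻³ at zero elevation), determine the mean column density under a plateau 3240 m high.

2640 kg m⁻³

Pratt balance: ρ_ref D = ρ (D + h).
ρ = ρ_ref D/(D + h) = 2720 × 111000 m/(111000 m + 3240 m) = 2640 kg m⁻³.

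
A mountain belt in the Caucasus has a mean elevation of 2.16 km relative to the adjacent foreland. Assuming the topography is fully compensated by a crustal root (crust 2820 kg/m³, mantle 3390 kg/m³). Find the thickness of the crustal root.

Isostatic balance requires: the weight of the topography is balanced by the buoyancy of the root, ρ_c h = (ρ_m − ρ_c) r.
r = h · ρ_c / (ρ_m − ρ_c) = 2.16 km × 2820 / (3390 − 2820) = 10.7 km.

10.7 km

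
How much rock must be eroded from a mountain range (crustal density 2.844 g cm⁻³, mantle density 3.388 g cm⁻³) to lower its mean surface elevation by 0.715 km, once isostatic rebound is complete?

4.45 km

Net drop Δ = e − u = e − e ρ_c/ρ_m = e (ρ_m − ρ_c)/ρ_m.
e = Δ ρ_m/(ρ_m − ρ_c) = 0.715 km × 3.388/0.544 = 4.45 km.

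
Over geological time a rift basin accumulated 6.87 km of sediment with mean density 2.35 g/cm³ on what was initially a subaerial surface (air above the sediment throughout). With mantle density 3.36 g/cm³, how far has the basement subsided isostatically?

4.8 km

Subaerial load: s = t ρ_sed / ρ_m = 6.87 km × 2.35/3.36 = 4.8 km.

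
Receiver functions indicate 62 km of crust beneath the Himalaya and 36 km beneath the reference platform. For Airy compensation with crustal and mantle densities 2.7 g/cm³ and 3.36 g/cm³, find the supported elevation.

5.11 km

Excess crust Δ = 62 km − 36 km = 26 km, split between elevation h and root r with h + r = Δ.
Airy balance ρ_c h = (ρ_m − ρ_c) r gives r = h ρ_c/(ρ_m − ρ_c), so h (1 + ρ_c/(ρ_m − ρ_c)) = Δ, i.e. h = Δ (ρ_m − ρ_c)/ρ_m.
h = 26 km × 0.66/3.36 = 5.11 km.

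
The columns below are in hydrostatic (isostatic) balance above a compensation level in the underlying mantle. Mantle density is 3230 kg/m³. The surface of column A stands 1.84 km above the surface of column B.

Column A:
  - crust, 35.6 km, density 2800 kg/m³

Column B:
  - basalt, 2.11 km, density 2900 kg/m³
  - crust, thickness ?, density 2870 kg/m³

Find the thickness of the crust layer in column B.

24.1 km

Take the compensation level at the base of the deeper column (depth z_c below the surface of column A) and equate Σ ρ_i t_i down to z_c; mantle fills any gap and the z_c terms cancel.
Column A: 35.6×2800 + (z_c − 35.6)×3230
Column B: 1.84×0 + 2.11×2900 + x×2870 + (z_c − 1.84 − 2.11 − x)×3230
The z_c×3230 term appears on both sides and cancels. Collect the known terms of each column as K = Σ(ρt)_known − 3230 × (depth of known layers): K_A = 99680 − 3230×35.6 = −15308; K_B = 6119 − 3230×(1.84 + 2.11) = −6639.5.
Balance: K_A = K_B − x×(3230 − 2870), so x = (K_B − K_A)/(3230 − 2870) = 8668.5/360 = 24.1 km.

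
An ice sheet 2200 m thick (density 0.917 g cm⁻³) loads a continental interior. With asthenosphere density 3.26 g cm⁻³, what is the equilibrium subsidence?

Isostatic balance requires: the ice load ρ_ice t is balanced by mantle displaced below, ρ_m s.
s = t ρ_ice / ρ_m = 2200 m × 0.917/3.26 = 619 m.

619 m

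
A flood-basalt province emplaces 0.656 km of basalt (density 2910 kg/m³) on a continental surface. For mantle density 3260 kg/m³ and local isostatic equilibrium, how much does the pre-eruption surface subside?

0.586 km

Subaerial loading: s = t ρ_load / ρ_m.
s = 0.656 km × 2910/3260 = 0.586 km.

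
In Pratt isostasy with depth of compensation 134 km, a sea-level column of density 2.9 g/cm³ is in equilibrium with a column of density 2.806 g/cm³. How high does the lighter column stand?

4.49 km

ρ_ref D = ρ (D + h) → h = D (ρ_ref − ρ)/ρ.
h = 134 km × (2.9 − 2.806)/2.806 = 4.49 km.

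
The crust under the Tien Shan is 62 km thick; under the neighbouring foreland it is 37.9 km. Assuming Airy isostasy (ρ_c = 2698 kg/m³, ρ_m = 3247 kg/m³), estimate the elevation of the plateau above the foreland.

4.07 km

Excess crust Δ = 62 km − 37.9 km = 24.1 km, split between elevation h and root r with h + r = Δ.
Airy balance ρ_c h = (ρ_m − ρ_c) r gives r = h ρ_c/(ρ_m − ρ_c), so h (1 + ρ_c/(ρ_m − ρ_c)) = Δ, i.e. h = Δ (ρ_m − ρ_c)/ρ_m.
h = 24.1 km × 549/3247 = 4.07 km.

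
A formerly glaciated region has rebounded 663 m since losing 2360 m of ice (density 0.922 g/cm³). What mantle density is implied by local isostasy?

3.28 g/cm³

ρ_m = ρ_ice t / u = 0.922 × 2360 m/663 m = 3.28 g/cm³.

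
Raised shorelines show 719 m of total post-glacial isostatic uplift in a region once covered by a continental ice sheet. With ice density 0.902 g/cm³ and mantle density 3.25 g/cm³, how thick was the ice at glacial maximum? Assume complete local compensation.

2590 m

u = t ρ_ice/ρ_m → t = u ρ_m/ρ_ice = 719 m × 3.25/0.902 = 2590 m.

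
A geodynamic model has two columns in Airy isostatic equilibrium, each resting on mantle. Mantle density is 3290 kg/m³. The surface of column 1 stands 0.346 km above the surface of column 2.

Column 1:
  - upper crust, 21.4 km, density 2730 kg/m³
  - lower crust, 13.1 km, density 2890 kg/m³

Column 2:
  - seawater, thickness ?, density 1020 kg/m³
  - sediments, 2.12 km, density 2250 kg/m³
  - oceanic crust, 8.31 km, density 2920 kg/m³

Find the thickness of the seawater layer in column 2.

Take the compensation level at the base of the deeper column (depth z_c below the surface of column 1) and equate Σ ρ_i t_i down to z_c; mantle fills any gap and the z_c terms cancel.
Column 1: 21.4×2730 + 13.1×2890 + (z_c − 34.5)×3290
Column 2: 0.346×0 + x×1020 + 2.12×2250 + 8.31×2920 + (z_c − 0.346 − 10.43 − x)×3290
The z_c×3290 term appears on both sides and cancels. Collect the known terms of each column as K = Σ(ρt)_known − 3290 × (depth of known layers): K_1 = 96281 − 3290×34.5 = −17224; K_2 = 29035.2 − 3290×(0.346 + 10.43) = −6417.84.
Balance: K_1 = K_2 − x×(3290 − 1020), so x = (K_2 − K_1)/(3290 − 1020) = 10806.2/2270 = 4.76 km.

4.76 km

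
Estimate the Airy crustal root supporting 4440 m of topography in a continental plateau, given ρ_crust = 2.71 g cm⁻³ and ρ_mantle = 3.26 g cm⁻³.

In Airy isostatic equilibrium: the weight of the topography is balanced by the buoyancy of the root, ρ_c h = (ρ_m − ρ_c) r.
r = h · ρ_c / (ρ_m − ρ_c) = 4440 m × 2.71 / (3.26 − 2.71) = 21900 m.

21900 m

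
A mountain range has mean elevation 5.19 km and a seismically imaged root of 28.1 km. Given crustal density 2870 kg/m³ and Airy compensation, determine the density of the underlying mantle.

Airy balance: ρ_c h = (ρ_m − ρ_c) r → ρ_m = ρ_c (1 + h/r).
ρ_m = 2870 × (1 + 5.19 km/28.1 km) = 3400 kg/m³.

3400 kg/m³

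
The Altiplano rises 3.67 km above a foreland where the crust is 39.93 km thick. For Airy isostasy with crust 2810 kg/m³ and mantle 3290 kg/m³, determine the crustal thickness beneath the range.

65.1 km

Root depth r = h ρ_c / (ρ_m − ρ_c) = 3.67 km × 2810 / 480 = 21.48 km.
Total thickness = T + h + r = 39.93 km + 3.67 km + 21.48 km = 65.1 km.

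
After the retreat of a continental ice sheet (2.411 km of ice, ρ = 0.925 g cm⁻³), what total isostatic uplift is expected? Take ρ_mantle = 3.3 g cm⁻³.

0.676 km

Removing the load lets mantle flow back in; uplift u satisfies ρ_ice t = ρ_m u.
u = t ρ_ice/ρ_m = 2.411 km × 0.925/3.3 = 0.676 km.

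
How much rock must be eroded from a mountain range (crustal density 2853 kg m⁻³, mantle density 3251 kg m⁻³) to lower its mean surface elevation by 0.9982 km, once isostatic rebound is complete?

8.15 km

Net drop Δ = e − u = e − e ρ_c/ρ_m = e (ρ_m − ρ_c)/ρ_m.
e = Δ ρ_m/(ρ_m − ρ_c) = 0.9982 km × 3251/398 = 8.15 km.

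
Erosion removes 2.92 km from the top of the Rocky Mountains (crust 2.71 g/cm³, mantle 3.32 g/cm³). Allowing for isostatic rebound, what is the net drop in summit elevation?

Rebound u = e ρ_c/ρ_m = 2.92 km × 2.71/3.32 = 2.383 km.
Net surface drop = e − u = 2.92 km − 2.383 km = e (ρ_m − ρ_c)/ρ_m = 0.537 km.

0.537 km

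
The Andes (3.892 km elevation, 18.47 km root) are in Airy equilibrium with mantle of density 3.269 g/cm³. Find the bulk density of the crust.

2.7 g/cm³

ρ_c h = (ρ_m − ρ_c) r → ρ_c (h + r) = ρ_m r → ρ_c = ρ_m r / (h + r).
ρ_c = 3.269 × 18.47 km / (3.892 km + 18.47 km) = 2.7 g/cm³.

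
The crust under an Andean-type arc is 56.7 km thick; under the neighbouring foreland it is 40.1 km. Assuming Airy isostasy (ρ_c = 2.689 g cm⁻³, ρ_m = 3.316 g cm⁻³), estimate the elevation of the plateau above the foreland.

Excess crust Δ = 56.7 km − 40.1 km = 16.6 km, split between elevation h and root r with h + r = Δ.
Airy balance ρ_c h = (ρ_m − ρ_c) r gives r = h ρ_c/(ρ_m − ρ_c), so h (1 + ρ_c/(ρ_m − ρ_c)) = Δ, i.e. h = Δ (ρ_m − ρ_c)/ρ_m.
h = 16.6 km × 0.627/3.316 = 3.14 km.

3.14 km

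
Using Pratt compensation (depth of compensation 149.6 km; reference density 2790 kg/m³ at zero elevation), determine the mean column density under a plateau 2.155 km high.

2750 kg/m³

Pratt balance: ρ_ref D = ρ (D + h).
ρ = ρ_ref D/(D + h) = 2790 × 149.6 km/(149.6 km + 2.155 km) = 2750 kg/m³.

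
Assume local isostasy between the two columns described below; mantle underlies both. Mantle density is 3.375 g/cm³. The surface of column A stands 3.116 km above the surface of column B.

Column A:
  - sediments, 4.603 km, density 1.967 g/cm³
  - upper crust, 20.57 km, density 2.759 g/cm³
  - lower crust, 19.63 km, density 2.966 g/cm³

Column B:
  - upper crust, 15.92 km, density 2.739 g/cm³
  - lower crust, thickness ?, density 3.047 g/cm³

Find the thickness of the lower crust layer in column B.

Take the compensation level at the base of the deeper column (depth z_c below the surface of column A) and equate Σ ρ_i t_i down to z_c; mantle fills any gap and the z_c terms cancel.
Column A: 4.603×1.967 + 20.57×2.759 + 19.63×2.966 + (z_c − 44.803)×3.375
Column B: 3.116×0 + 15.92×2.739 + x×3.047 + (z_c − 3.116 − 15.92 − x)×3.375
The z_c×3.375 term appears on both sides and cancels. Collect the known terms of each column as K = Σ(ρt)_known − 3.375 × (depth of known layers): K_A = 124.029311 − 3.375×44.803 = −27.180814; K_B = 43.60488 − 3.375×(3.116 + 15.92) = −20.64162.
Balance: K_A = K_B − x×(3.375 − 3.047), so x = (K_B − K_A)/(3.375 − 3.047) = 6.53919/0.328 = 19.9 km.

19.9 km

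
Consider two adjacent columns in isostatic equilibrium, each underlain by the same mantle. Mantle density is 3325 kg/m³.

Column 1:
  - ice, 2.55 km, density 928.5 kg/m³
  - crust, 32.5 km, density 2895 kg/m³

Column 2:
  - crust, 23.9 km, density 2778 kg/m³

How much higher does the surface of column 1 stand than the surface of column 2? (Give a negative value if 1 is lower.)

2.11 km

For any compensation level in the mantle, the mantle terms cancel and isostasy reduces to e = (Σt_1 − Σt_2) − (Σ(ρt)_1 − Σ(ρt)_2) / ρ_m.
Σt_1 = 35.05 km; Σt_2 = 23.9 km; Σ(ρt)_1 = 96455.175; Σ(ρt)_2 = 66394.2 (in km·kg/m³).
e = (35.05 − 23.9) − (96455.175 − 66394.2) / 3325 = 2.11 km.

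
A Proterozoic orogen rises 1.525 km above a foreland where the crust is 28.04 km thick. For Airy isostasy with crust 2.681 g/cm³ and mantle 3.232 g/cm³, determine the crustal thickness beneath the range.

Root depth r = h ρ_c / (ρ_m − ρ_c) = 1.525 km × 2.681 / 0.551 = 7.42 km.
Total thickness = T + h + r = 28.04 km + 1.525 km + 7.42 km = 37 km.

37 km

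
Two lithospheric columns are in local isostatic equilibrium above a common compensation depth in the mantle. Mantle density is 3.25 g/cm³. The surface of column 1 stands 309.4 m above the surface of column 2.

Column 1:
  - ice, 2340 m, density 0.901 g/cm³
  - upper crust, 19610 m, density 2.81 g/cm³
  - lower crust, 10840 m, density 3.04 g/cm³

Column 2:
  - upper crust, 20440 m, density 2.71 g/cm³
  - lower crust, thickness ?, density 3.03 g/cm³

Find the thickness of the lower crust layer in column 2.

19800 m

Take the compensation level at the base of the deeper column (depth z_c below the surface of column 1) and equate Σ ρ_i t_i down to z_c; mantle fills any gap and the z_c terms cancel.
Column 1: 2340×0.901 + 19610×2.81 + 10840×3.04 + (z_c − 32790)×3.25
Column 2: 309.4×0 + 20440×2.71 + x×3.03 + (z_c − 309.4 − 20440 − x)×3.25
The z_c×3.25 term appears on both sides and cancels. Collect the known terms of each column as K = Σ(ρt)_known − 3.25 × (depth of known layers): K_1 = 90166.04 − 3.25×32790 = −16401.46; K_2 = 55392.4 − 3.25×(309.4 + 20440) = −12043.15.
Balance: K_1 = K_2 − x×(3.25 − 3.03), so x = (K_2 − K_1)/(3.25 − 3.03) = 4358.31/0.22 = 19800 m.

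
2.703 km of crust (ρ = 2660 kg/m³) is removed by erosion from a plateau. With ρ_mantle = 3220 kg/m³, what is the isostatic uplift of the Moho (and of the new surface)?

2.23 km

Unloading: uplift u = e ρ_c/ρ_m = 2.703 km × 2660/3220 = 2.23 km.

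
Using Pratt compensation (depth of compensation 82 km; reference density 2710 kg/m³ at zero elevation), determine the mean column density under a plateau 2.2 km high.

2640 kg/m³

Pratt balance: ρ_ref D = ρ (D + h).
ρ = ρ_ref D/(D + h) = 2710 × 82 km/(82 km + 2.2 km) = 2640 kg/m³.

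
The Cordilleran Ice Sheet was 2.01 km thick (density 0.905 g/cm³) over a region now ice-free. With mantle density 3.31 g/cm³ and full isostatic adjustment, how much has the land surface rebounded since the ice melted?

Removing the load lets mantle flow back in; uplift u satisfies ρ_ice t = ρ_m u.
u = t ρ_ice/ρ_m = 2.01 km × 0.905/3.31 = 0.55 km.

0.55 km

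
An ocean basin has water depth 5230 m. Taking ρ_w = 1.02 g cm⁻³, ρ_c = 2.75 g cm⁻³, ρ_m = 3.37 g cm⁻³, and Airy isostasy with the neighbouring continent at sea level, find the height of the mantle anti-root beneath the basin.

Equating mass per unit area of the two columns: replacing crust with seawater at the top is compensated by replacing crust with mantle at the base: d (ρ_c − ρ_w) = a (ρ_m − ρ_c).
a = d (ρ_c − ρ_w)/(ρ_m − ρ_c) = 5230 m × 1.73/0.62 = 14600 m.

14600 m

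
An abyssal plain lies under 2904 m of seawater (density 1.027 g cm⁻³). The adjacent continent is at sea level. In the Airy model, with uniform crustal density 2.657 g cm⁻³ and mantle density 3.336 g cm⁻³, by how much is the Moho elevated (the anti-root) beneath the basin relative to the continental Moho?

Equating mass per unit area of the two columns: replacing crust with seawater at the top is compensated by replacing crust with mantle at the base: d (ρ_c − ρ_w) = a (ρ_m − ρ_c).
a = d (ρ_c − ρ_w)/(ρ_m − ρ_c) = 2904 m × 1.63/0.679 = 6970 m.

6970 m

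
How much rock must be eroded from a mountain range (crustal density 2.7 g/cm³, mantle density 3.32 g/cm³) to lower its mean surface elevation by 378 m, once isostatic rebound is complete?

Net drop Δ = e − u = e − e ρ_c/ρ_m = e (ρ_m − ρ_c)/ρ_m.
e = Δ ρ_m/(ρ_m − ρ_c) = 378 m × 3.32/0.62 = 2020 m.

2020 m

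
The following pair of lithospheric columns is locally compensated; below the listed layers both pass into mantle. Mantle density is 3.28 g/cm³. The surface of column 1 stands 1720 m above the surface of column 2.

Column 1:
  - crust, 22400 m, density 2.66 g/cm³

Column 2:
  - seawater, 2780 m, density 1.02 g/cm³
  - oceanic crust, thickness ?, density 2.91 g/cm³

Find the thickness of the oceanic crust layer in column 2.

5310 m

Take the compensation level at the base of the deeper column (depth z_c below the surface of column 1) and equate Σ ρ_i t_i down to z_c; mantle fills any gap and the z_c terms cancel.
Column 1: 22400×2.66 + (z_c − 22400)×3.28
Column 2: 1720×0 + 2780×1.02 + x×2.91 + (z_c − 1720 − 2780 − x)×3.28
The z_c×3.28 term appears on both sides and cancels. Collect the known terms of each column as K = Σ(ρt)_known − 3.28 × (depth of known layers): K_1 = 59584 − 3.28×22400 = −13888; K_2 = 2835.6 − 3.28×(1720 + 2780) = −11924.4.
Balance: K_1 = K_2 − x×(3.28 − 2.91), so x = (K_2 − K_1)/(3.28 − 2.91) = 1963.6/0.37 = 5310 m.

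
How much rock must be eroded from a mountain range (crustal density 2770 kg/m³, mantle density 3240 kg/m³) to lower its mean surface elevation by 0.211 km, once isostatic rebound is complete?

Net drop Δ = e − u = e − e ρ_c/ρ_m = e (ρ_m − ρ_c)/ρ_m.
e = Δ ρ_m/(ρ_m − ρ_c) = 0.211 km × 3240/470 = 1.45 km.

1.45 km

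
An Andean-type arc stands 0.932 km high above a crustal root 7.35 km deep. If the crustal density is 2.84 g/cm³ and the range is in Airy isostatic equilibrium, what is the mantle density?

3.2 g/cm³

Airy balance: ρ_c h = (ρ_m − ρ_c) r → ρ_m = ρ_c (1 + h/r).
ρ_m = 2.84 × (1 + 0.932 km/7.35 km) = 3.2 g/cm³.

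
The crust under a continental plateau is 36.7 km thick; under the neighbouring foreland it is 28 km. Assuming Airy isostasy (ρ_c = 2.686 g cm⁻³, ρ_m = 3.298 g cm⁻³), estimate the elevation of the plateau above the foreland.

1.61 km

Excess crust Δ = 36.7 km − 28 km = 8.7 km, split between elevation h and root r with h + r = Δ.
Airy balance ρ_c h = (ρ_m − ρ_c) r gives r = h ρ_c/(ρ_m − ρ_c), so h (1 + ρ_c/(ρ_m − ρ_c)) = Δ, i.e. h = Δ (ρ_m − ρ_c)/ρ_m.
h = 8.7 km × 0.612/3.298 = 1.61 km.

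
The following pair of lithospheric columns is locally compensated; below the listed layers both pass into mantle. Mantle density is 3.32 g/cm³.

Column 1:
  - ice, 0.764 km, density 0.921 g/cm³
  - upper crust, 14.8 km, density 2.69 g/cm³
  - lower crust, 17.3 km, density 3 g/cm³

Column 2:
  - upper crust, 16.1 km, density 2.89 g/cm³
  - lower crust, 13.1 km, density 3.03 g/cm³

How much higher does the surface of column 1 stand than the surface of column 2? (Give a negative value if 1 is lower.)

For any compensation level in the mantle, the mantle terms cancel and isostasy reduces to e = (Σt_1 − Σt_2) − (Σ(ρt)_1 − Σ(ρt)_2) / ρ_m.
Σt_1 = 32.864 km; Σt_2 = 29.2 km; Σ(ρt)_1 = 92.415644; Σ(ρt)_2 = 86.222 (in km·g/cm³).
e = (32.864 − 29.2) − (92.415644 − 86.222) / 3.32 = 1.8 km.

1.8 km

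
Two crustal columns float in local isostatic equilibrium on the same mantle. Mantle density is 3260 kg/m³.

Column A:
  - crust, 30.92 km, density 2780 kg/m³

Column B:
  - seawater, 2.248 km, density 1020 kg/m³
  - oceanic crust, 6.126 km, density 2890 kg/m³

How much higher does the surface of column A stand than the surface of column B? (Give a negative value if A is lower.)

2.31 km

For any compensation level in the mantle, the mantle terms cancel and isostasy reduces to e = (Σt_A − Σt_B) − (Σ(ρt)_A − Σ(ρt)_B) / ρ_m.
Σt_A = 30.92 km; Σt_B = 8.374 km; Σ(ρt)_A = 85957.6; Σ(ρt)_B = 19997.1 (in km·kg/m³).
e = (30.92 − 8.374) − (85957.6 − 19997.1) / 3260 = 2.31 km.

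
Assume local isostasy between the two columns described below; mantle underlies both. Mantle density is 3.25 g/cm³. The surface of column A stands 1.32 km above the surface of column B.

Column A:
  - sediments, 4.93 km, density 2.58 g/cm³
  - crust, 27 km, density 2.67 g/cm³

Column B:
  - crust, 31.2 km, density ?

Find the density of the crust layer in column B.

2.78 g/cm³

Take the compensation level at the base of the deeper column (depth z_c below the surface of column A) and equate Σ ρ_i t_i down to z_c; mantle fills any gap and the z_c terms cancel.
Column A: 4.93×2.58 + 27×2.67 + (z_c − 31.93)×3.25
Column B: 1.32×0 + 31.2×ρ + (z_c − 1.32 − 31.2)×3.25
The z_c×3.25 term appears on both sides and cancels. Collect the known terms of each column as K = Σ(ρt)_known − 3.25 × (depth of known layers): K_A = 84.8094 − 3.25×31.93 = −18.9631; K_B = 0 − 3.25×(1.32 + 31.2) = −105.69.
Balance: K_A = K_B + 31.2×ρ, so ρ = (K_A − K_B)/31.2 = 86.7269/31.2 = 2.78 g/cm³.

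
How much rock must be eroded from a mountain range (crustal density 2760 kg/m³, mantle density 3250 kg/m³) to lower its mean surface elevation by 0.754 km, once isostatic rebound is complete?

5 km

Net drop Δ = e − u = e − e ρ_c/ρ_m = e (ρ_m − ρ_c)/ρ_m.
e = Δ ρ_m/(ρ_m − ρ_c) = 0.754 km × 3250/490 = 5 km.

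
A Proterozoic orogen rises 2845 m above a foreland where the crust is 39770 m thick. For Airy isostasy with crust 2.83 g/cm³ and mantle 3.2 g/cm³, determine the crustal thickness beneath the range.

64400 m

Root depth r = h ρ_c / (ρ_m − ρ_c) = 2845 m × 2.83 / 0.37 = 21760 m.
Total thickness = T + h + r = 39770 m + 2845 m + 21760 m = 64400 m.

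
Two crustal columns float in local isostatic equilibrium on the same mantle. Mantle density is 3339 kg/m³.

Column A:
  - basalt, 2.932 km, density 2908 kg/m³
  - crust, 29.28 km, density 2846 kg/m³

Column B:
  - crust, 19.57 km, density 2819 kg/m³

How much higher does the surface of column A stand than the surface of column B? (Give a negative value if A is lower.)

1.65 km

For any compensation level in the mantle, the mantle terms cancel and isostasy reduces to e = (Σt_A − Σt_B) − (Σ(ρt)_A − Σ(ρt)_B) / ρ_m.
Σt_A = 32.212 km; Σt_B = 19.57 km; Σ(ρt)_A = 91857.136; Σ(ρt)_B = 55167.83 (in km·kg/m³).
e = (32.212 − 19.57) − (91857.136 − 55167.83) / 3339 = 1.65 km.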